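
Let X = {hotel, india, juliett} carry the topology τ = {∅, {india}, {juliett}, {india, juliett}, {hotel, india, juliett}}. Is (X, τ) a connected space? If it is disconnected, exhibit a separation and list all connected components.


(X, τ) is connected.

Find clopen sets (U ∈ τ with X ∖ U ∈ τ):
  U = ∅, X ∖ U = {hotel, india, juliett} — both open, so U is clopen.
  U = {hotel, india, juliett}, X ∖ U = ∅ — both open, so U is clopen.
Only trivial clopens (∅ and X) exist, so (X, τ) is connected.
Compute connected components by grouping points that agree on all clopens:
  component: {hotel, india, juliett}


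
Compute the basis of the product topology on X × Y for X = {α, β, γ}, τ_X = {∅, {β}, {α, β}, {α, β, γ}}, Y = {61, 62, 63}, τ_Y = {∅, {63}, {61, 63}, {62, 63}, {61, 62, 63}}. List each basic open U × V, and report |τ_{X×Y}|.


Basis B = {∅ × ∅, {β} × {63}, {α, β} × {63}, {β} × {61, 63}, {β} × {62, 63}, {α, β, γ} × {63}, {β} × {61, 62, 63}, {α, β} × {61, 63}, {α, β} × {62, 63}, {α, β} × {61, 62, 63}, {α, β, γ} × {61, 63}, {α, β, γ} × {62, 63}, {α, β, γ} × {61, 62, 63}}; |τ_{X×Y}| = 30.

Enumerate products U × V with U ∈ τ_X, V ∈ τ_Y (deduplicated):
  ∅ × ∅ = {} (∅)
  {β} × {63} = {(β,63)}
  {α, β} × {63} = {(α,63), (β,63)}
  {β} × {61, 63} = {(β,61), (β,63)}
  {β} × {62, 63} = {(β,62), (β,63)}
  {α, β, γ} × {63} = {(α,63), (β,63), (γ,63)}
  {β} × {61, 62, 63} = {(β,61), (β,62), (β,63)}
  {α, β} × {61, 63} = {(α,61), (α,63), (β,61), (β,63)}
  {α, β} × {62, 63} = {(α,62), (α,63), (β,62), (β,63)}
  {α, β} × {61, 62, 63} = {(α,61), (α,62), (α,63), (β,61), (β,62), (β,63)}
  {α, β, γ} × {61, 63} = {(α,61), (α,63), (β,61), (β,63), (γ,61), (γ,63)}
  {α, β, γ} × {62, 63} = {(α,62), (α,63), (β,62), (β,63), (γ,62), (γ,63)}
  {α, β, γ} × {61, 62, 63} = {(α,61), (α,62), (α,63), (β,61), (β,62), (β,63), (γ,61), (γ,62), (γ,63)}
These 13 distinct sets form the basis B.
Close under arbitrary unions to get τ_{X×Y}; counting gives |τ_{X×Y}| = 30.


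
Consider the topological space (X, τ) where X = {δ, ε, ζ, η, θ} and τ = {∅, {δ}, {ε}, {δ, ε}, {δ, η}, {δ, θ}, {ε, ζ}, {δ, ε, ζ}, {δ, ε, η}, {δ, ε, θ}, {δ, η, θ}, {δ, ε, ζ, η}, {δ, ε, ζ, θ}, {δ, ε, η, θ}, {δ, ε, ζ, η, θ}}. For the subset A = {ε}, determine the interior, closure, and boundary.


int(A) = {ε}, cl(A) = {ε, ζ}, ∂A = {ζ}.

Closed sets in (X, τ) are complements of opens:
  closed(X, τ) = {∅, {ζ}, {η}, {θ}, {ε, ζ}, {ζ, η}, {ζ, θ}, {η, θ}, {δ, η, θ}, {ε, ζ, η}, {ε, ζ, θ}, {ζ, η, θ}, {δ, ζ, η, θ}, {ε, ζ, η, θ}, {δ, ε, ζ, η, θ}}.
int(A) = ⋃ {U ∈ τ : U ⊆ A}. Opens contained in A: ∅, {ε}.
Taking the union of these: int(A) = {ε}.
cl(A) = ⋂ {C closed : A ⊆ C}. Closed sets containing A: {ε, ζ}, {ε, ζ, η}, {ε, ζ, θ}, {ε, ζ, η, θ}, {δ, ε, ζ, η, θ}.
Intersecting these: cl(A) = {ε, ζ}.
∂A = cl(A) ∖ int(A) = {ε, ζ} ∖ {ε} = {ζ}.


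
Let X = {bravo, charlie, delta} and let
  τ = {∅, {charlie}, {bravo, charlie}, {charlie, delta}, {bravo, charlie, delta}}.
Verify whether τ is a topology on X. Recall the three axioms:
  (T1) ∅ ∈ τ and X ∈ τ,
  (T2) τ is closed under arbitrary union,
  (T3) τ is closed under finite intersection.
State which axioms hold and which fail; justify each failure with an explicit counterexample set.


τ IS a topology on X.

Axiom (T1): ∅ ∈ τ? Yes; X ∈ τ? Yes.
Axiom (T2/T3): check pairwise unions and intersections of members of τ.
All pairwise intersections and unions checked — each lies in τ. Therefore τ satisfies (T1), (T2), (T3): it IS a topology on X.


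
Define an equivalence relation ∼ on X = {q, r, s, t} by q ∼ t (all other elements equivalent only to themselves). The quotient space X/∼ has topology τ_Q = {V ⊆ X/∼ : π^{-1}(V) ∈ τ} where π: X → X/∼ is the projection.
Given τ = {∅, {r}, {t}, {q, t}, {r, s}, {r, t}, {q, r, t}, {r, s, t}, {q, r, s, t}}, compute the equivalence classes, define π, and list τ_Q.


X/∼ = {[q=t], [r], [s]}; |τ_Q| = 6.

Equivalence classes: [q=t], [r], [s].
Quotient map π: X → X/∼ sends q ↦ [q=t], r ↦ [r], s ↦ [s], t ↦ [q=t].
For each subset V ⊆ X/∼, compute π^{-1}(V) ⊆ X and check whether π^{-1}(V) ∈ τ. V is open in τ_Q iff π^{-1}(V) ∈ τ.
  V = {}: π^{-1}(V) = ∅ ∈ τ ✓.
  V = {[q=t]}: π^{-1}(V) = {q, t} ∈ τ ✓.
  V = {[r]}: π^{-1}(V) = {r} ∈ τ ✓.
  V = {[q=t], [r]}: π^{-1}(V) = {q, r, t} ∈ τ ✓.
  V = {[s]}: π^{-1}(V) = {s} ∉ τ ✗.
  V = {[q=t], [s]}: π^{-1}(V) = {q, s, t} ∉ τ ✗.
  V = {[r], [s]}: π^{-1}(V) = {r, s} ∈ τ ✓.
  V = {[q=t], [r], [s]}: π^{-1}(V) = {q, r, s, t} ∈ τ ✓.
Open sets in the quotient: τ_Q = {{}, {[q=t]}, {[r]}, {[q=t], [r]}, {[r], [s]}, {[q=t], [r], [s]}} (6 elements).


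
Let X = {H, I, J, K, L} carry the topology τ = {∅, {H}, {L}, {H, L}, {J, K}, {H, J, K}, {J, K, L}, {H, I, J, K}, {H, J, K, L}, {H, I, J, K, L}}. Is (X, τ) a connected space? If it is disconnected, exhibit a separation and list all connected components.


(X, τ) is disconnected; components = [{L}, {H, I, J, K}].

Find clopen sets (U ∈ τ with X ∖ U ∈ τ):
  U = ∅, X ∖ U = {H, I, J, K, L} — both open, so U is clopen.
  U = {L}, X ∖ U = {H, I, J, K} — both open, so U is clopen.
  U = {H, I, J, K}, X ∖ U = {L} — both open, so U is clopen.
  U = {H, I, J, K, L}, X ∖ U = ∅ — both open, so U is clopen.
Nontrivial clopen(s) exist: e.g. {H, I, J, K}. So (X, τ) is disconnected.
Compute connected components by grouping points that agree on all clopens:
  component: {L}
  component: {H, I, J, K}


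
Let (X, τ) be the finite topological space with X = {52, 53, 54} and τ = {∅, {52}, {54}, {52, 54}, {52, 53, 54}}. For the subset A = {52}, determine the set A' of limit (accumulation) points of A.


A' = {53}

For each x ∈ X, list the open sets U ∈ τ with x ∈ U, then check whether U ∩ (A ∖ {x}) ≠ ∅ for every such U.
  x = 52: open {52} ∋ x has {52} ∩ (A ∖ {52}) = ∅, so x is NOT a limit point.
  x = 53: opens ∋ x are {52, 53, 54}; each meets A ∖ {53}, so x IS a limit point.
  x = 54: open {54} ∋ x has {54} ∩ (A ∖ {54}) = ∅, so x is NOT a limit point.
Collecting: A' = {53}.


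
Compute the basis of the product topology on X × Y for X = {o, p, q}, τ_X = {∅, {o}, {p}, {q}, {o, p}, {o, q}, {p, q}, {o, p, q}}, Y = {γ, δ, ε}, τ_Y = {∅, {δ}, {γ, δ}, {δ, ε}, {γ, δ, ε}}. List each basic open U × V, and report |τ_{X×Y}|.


Basis B = {∅ × ∅, {o} × {δ}, {p} × {δ}, {q} × {δ}, {o} × {γ, δ}, {o} × {δ, ε}, {o, p} × {δ}, {o, q} × {δ}, {p} × {γ, δ}, {p} × {δ, ε}, {p, q} × {δ}, {q} × {γ, δ}, {q} × {δ, ε}, {o} × {γ, δ, ε}, {o, p, q} × {δ}, {p} × {γ, δ, ε}, {q} × {γ, δ, ε}, {o, p} × {γ, δ}, {o, q} × {γ, δ}, {o, p} × {δ, ε}, {o, q} × {δ, ε}, {p, q} × {γ, δ}, {p, q} × {δ, ε}, {o, p} × {γ, δ, ε}, {o, q} × {γ, δ, ε}, {o, p, q} × {γ, δ}, {o, p, q} × {δ, ε}, {p, q} × {γ, δ, ε}, {o, p, q} × {γ, δ, ε}}; |τ_{X×Y}| = 125.

Enumerate products U × V with U ∈ τ_X, V ∈ τ_Y (deduplicated):
  ∅ × ∅ = {} (∅)
  {o} × {δ} = {(o,δ)}
  {p} × {δ} = {(p,δ)}
  {q} × {δ} = {(q,δ)}
  {o} × {γ, δ} = {(o,γ), (o,δ)}
  {o} × {δ, ε} = {(o,δ), (o,ε)}
  {o, p} × {δ} = {(o,δ), (p,δ)}
  {o, q} × {δ} = {(o,δ), (q,δ)}
  {p} × {γ, δ} = {(p,γ), (p,δ)}
  {p} × {δ, ε} = {(p,δ), (p,ε)}
  {p, q} × {δ} = {(p,δ), (q,δ)}
  {q} × {γ, δ} = {(q,γ), (q,δ)}
  {q} × {δ, ε} = {(q,δ), (q,ε)}
  {o} × {γ, δ, ε} = {(o,γ), (o,δ), (o,ε)}
  {o, p, q} × {δ} = {(o,δ), (p,δ), (q,δ)}
  {p} × {γ, δ, ε} = {(p,γ), (p,δ), (p,ε)}
  {q} × {γ, δ, ε} = {(q,γ), (q,δ), (q,ε)}
  {o, p} × {γ, δ} = {(o,γ), (o,δ), (p,γ), (p,δ)}
  {o, q} × {γ, δ} = {(o,γ), (o,δ), (q,γ), (q,δ)}
  {o, p} × {δ, ε} = {(o,δ), (o,ε), (p,δ), (p,ε)}
  {o, q} × {δ, ε} = {(o,δ), (o,ε), (q,δ), (q,ε)}
  {p, q} × {γ, δ} = {(p,γ), (p,δ), (q,γ), (q,δ)}
  {p, q} × {δ, ε} = {(p,δ), (p,ε), (q,δ), (q,ε)}
  {o, p} × {γ, δ, ε} = {(o,γ), (o,δ), (o,ε), (p,γ), (p,δ), (p,ε)}
  {o, q} × {γ, δ, ε} = {(o,γ), (o,δ), (o,ε), (q,γ), (q,δ), (q,ε)}
  {o, p, q} × {γ, δ} = {(o,γ), (o,δ), (p,γ), (p,δ), (q,γ), (q,δ)}
  {o, p, q} × {δ, ε} = {(o,δ), (o,ε), (p,δ), (p,ε), (q,δ), (q,ε)}
  {p, q} × {γ, δ, ε} = {(p,γ), (p,δ), (p,ε), (q,γ), (q,δ), (q,ε)}
  {o, p, q} × {γ, δ, ε} = {(o,γ), (o,δ), (o,ε), (p,γ), (p,δ), (p,ε), (q,γ), (q,δ), (q,ε)}
These 29 distinct sets form the basis B.
Close under arbitrary unions to get τ_{X×Y}; counting gives |τ_{X×Y}| = 125.


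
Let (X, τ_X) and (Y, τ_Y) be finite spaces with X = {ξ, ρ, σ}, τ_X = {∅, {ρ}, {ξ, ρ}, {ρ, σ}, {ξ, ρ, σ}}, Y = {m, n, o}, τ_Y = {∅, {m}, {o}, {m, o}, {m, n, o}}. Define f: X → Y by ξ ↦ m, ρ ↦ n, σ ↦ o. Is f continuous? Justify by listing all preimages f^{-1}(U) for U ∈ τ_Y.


f is NOT continuous.

Compute f^{-1}(U) for each U ∈ τ_Y:
  U = ∅: f^{-1}(U) = ∅ ∈ τ_X ✓.
  U = {m}: f^{-1}(U) = {ξ} ∉ τ_X ✗.
  U = {o}: f^{-1}(U) = {σ} ∉ τ_X ✗.
  U = {m, o}: f^{-1}(U) = {ξ, σ} ∉ τ_X ✗.
  U = {m, n, o}: f^{-1}(U) = {ξ, ρ, σ} ∈ τ_X ✓.
Found U = {m} with f^{-1}(U) = {ξ} not in τ_X. Therefore f is NOT continuous.


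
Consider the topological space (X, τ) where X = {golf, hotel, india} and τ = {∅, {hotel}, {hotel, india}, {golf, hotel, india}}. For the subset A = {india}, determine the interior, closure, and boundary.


int(A) = ∅, cl(A) = {golf, india}, ∂A = {golf, india}.

Closed sets in (X, τ) are complements of opens:
  closed(X, τ) = {∅, {golf}, {golf, india}, {golf, hotel, india}}.
int(A) = ⋃ {U ∈ τ : U ⊆ A}. Opens contained in A: ∅.
Taking the union of these: int(A) = ∅.
cl(A) = ⋂ {C closed : A ⊆ C}. Closed sets containing A: {golf, india}, {golf, hotel, india}.
Intersecting these: cl(A) = {golf, india}.
∂A = cl(A) ∖ int(A) = {golf, india} ∖ ∅ = {golf, india}.


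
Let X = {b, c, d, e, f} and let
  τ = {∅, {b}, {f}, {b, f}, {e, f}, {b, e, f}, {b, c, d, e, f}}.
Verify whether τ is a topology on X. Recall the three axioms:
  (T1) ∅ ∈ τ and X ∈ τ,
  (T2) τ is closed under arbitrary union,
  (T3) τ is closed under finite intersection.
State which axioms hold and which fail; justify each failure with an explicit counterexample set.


τ IS a topology on X.

Axiom (T1): ∅ ∈ τ? Yes; X ∈ τ? Yes.
Axiom (T2/T3): check pairwise unions and intersections of members of τ.
All pairwise intersections and unions checked — each lies in τ. Therefore τ satisfies (T1), (T2), (T3): it IS a topology on X.


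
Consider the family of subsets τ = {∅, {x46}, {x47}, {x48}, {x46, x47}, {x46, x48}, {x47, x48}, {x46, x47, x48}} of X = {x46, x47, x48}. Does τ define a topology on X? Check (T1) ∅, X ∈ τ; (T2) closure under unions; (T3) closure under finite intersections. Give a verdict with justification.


τ IS a topology on X.

Axiom (T1): ∅ ∈ τ? Yes; X ∈ τ? Yes.
Axiom (T2/T3): check pairwise unions and intersections of members of τ.
All pairwise intersections and unions checked — each lies in τ. Therefore τ satisfies (T1), (T2), (T3): it IS a topology on X.


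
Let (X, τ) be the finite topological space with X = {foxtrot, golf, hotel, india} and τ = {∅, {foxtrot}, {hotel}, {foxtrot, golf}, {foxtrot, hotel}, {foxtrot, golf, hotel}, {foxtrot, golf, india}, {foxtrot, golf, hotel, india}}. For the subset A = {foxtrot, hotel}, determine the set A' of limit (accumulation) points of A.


A' = {golf, india}

For each x ∈ X, list the open sets U ∈ τ with x ∈ U, then check whether U ∩ (A ∖ {x}) ≠ ∅ for every such U.
  x = foxtrot: open {foxtrot} ∋ x has {foxtrot} ∩ (A ∖ {foxtrot}) = ∅, so x is NOT a limit point.
  x = golf: opens ∋ x are {foxtrot, golf}, {foxtrot, golf, hotel}, {foxtrot, golf, india}, {foxtrot, golf, hotel, india}; each meets A ∖ {golf}, so x IS a limit point.
  x = hotel: open {hotel} ∋ x has {hotel} ∩ (A ∖ {hotel}) = ∅, so x is NOT a limit point.
  x = india: opens ∋ x are {foxtrot, golf, india}, {foxtrot, golf, hotel, india}; each meets A ∖ {india}, so x IS a limit point.
Collecting: A' = {golf, india}.


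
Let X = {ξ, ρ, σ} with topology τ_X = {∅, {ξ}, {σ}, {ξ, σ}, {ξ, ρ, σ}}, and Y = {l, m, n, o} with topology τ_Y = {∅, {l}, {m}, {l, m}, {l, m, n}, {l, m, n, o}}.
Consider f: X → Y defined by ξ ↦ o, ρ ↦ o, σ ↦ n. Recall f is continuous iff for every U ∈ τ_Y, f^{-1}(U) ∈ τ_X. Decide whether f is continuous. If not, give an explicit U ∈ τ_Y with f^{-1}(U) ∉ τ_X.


f IS continuous.

Compute f^{-1}(U) for each U ∈ τ_Y:
  U = ∅: f^{-1}(U) = ∅ ∈ τ_X ✓.
  U = {l}: f^{-1}(U) = ∅ ∈ τ_X ✓.
  U = {m}: f^{-1}(U) = ∅ ∈ τ_X ✓.
  U = {l, m}: f^{-1}(U) = ∅ ∈ τ_X ✓.
  U = {l, m, n}: f^{-1}(U) = {σ} ∈ τ_X ✓.
  U = {l, m, n, o}: f^{-1}(U) = {ξ, ρ, σ} ∈ τ_X ✓.
Every preimage lies in τ_X, so f IS continuous.


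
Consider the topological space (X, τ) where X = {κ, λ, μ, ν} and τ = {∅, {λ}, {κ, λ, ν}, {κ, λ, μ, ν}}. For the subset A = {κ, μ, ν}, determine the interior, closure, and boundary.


int(A) = ∅, cl(A) = {κ, μ, ν}, ∂A = {κ, μ, ν}.

Closed sets in (X, τ) are complements of opens:
  closed(X, τ) = {∅, {μ}, {κ, μ, ν}, {κ, λ, μ, ν}}.
int(A) = ⋃ {U ∈ τ : U ⊆ A}. Opens contained in A: ∅.
Taking the union of these: int(A) = ∅.
cl(A) = ⋂ {C closed : A ⊆ C}. Closed sets containing A: {κ, μ, ν}, {κ, λ, μ, ν}.
Intersecting these: cl(A) = {κ, μ, ν}.
∂A = cl(A) ∖ int(A) = {κ, μ, ν} ∖ ∅ = {κ, μ, ν}.


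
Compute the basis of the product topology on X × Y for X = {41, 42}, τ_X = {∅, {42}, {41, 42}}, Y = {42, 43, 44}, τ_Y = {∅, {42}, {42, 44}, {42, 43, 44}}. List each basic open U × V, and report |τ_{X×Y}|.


Basis B = {∅ × ∅, {42} × {42}, {41, 42} × {42}, {42} × {42, 44}, {42} × {42, 43, 44}, {41, 42} × {42, 44}, {41, 42} × {42, 43, 44}}; |τ_{X×Y}| = 10.

Enumerate products U × V with U ∈ τ_X, V ∈ τ_Y (deduplicated):
  ∅ × ∅ = {} (∅)
  {42} × {42} = {(42,42)}
  {41, 42} × {42} = {(41,42), (42,42)}
  {42} × {42, 44} = {(42,42), (42,44)}
  {42} × {42, 43, 44} = {(42,42), (42,43), (42,44)}
  {41, 42} × {42, 44} = {(41,42), (41,44), (42,42), (42,44)}
  {41, 42} × {42, 43, 44} = {(41,42), (41,43), (41,44), (42,42), (42,43), (42,44)}
These 7 distinct sets form the basis B.
Close under arbitrary unions to get τ_{X×Y}; counting gives |τ_{X×Y}| = 10.


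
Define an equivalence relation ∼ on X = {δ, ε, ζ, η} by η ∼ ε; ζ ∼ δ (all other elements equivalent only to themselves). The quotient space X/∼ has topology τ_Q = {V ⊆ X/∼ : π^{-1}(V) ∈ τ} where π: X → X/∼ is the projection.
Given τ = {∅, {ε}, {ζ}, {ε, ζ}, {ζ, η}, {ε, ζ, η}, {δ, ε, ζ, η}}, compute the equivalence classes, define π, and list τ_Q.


X/∼ = {[δ=ζ], [ε=η]}; |τ_Q| = 2.

Equivalence classes: [δ=ζ], [ε=η].
Quotient map π: X → X/∼ sends δ ↦ [δ=ζ], ε ↦ [ε=η], ζ ↦ [δ=ζ], η ↦ [ε=η].
For each subset V ⊆ X/∼, compute π^{-1}(V) ⊆ X and check whether π^{-1}(V) ∈ τ. V is open in τ_Q iff π^{-1}(V) ∈ τ.
  V = {}: π^{-1}(V) = ∅ ∈ τ ✓.
  V = {[δ=ζ]}: π^{-1}(V) = {δ, ζ} ∉ τ ✗.
  V = {[ε=η]}: π^{-1}(V) = {ε, η} ∉ τ ✗.
  V = {[δ=ζ], [ε=η]}: π^{-1}(V) = {δ, ε, ζ, η} ∈ τ ✓.
Open sets in the quotient: τ_Q = {{}, {[δ=ζ], [ε=η]}} (2 elements).


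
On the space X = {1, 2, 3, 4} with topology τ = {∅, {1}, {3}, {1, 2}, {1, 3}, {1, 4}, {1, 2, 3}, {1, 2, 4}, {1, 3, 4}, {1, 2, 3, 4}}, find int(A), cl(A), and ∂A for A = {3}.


int(A) = {3}, cl(A) = {3}, ∂A = ∅.

Closed sets in (X, τ) are complements of opens:
  closed(X, τ) = {∅, {2}, {3}, {4}, {2, 3}, {2, 4}, {3, 4}, {1, 2, 4}, {2, 3, 4}, {1, 2, 3, 4}}.
int(A) = ⋃ {U ∈ τ : U ⊆ A}. Opens contained in A: ∅, {3}.
Taking the union of these: int(A) = {3}.
cl(A) = ⋂ {C closed : A ⊆ C}. Closed sets containing A: {3}, {2, 3}, {3, 4}, {2, 3, 4}, {1, 2, 3, 4}.
Intersecting these: cl(A) = {3}.
∂A = cl(A) ∖ int(A) = {3} ∖ {3} = ∅.


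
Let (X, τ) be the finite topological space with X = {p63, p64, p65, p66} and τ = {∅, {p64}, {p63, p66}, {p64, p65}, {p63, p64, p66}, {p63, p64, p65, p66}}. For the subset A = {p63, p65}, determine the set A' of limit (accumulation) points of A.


A' = {p66}

For each x ∈ X, list the open sets U ∈ τ with x ∈ U, then check whether U ∩ (A ∖ {x}) ≠ ∅ for every such U.
  x = p63: open {p63, p66} ∋ x has {p63, p66} ∩ (A ∖ {p63}) = ∅, so x is NOT a limit point.
  x = p64: open {p64} ∋ x has {p64} ∩ (A ∖ {p64}) = ∅, so x is NOT a limit point.
  x = p65: open {p64, p65} ∋ x has {p64, p65} ∩ (A ∖ {p65}) = ∅, so x is NOT a limit point.
  x = p66: opens ∋ x are {p63, p66}, {p63, p64, p66}, {p63, p64, p65, p66}; each meets A ∖ {p66}, so x IS a limit point.
Collecting: A' = {p66}.


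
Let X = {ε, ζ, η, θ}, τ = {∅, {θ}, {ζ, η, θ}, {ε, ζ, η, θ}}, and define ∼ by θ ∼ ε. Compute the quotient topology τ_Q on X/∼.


X/∼ = {[ε=θ], [ζ], [η]}; |τ_Q| = 2.

Equivalence classes: [ε=θ], [ζ], [η].
Quotient map π: X → X/∼ sends ε ↦ [ε=θ], ζ ↦ [ζ], η ↦ [η], θ ↦ [ε=θ].
For each subset V ⊆ X/∼, compute π^{-1}(V) ⊆ X and check whether π^{-1}(V) ∈ τ. V is open in τ_Q iff π^{-1}(V) ∈ τ.
  V = {}: π^{-1}(V) = ∅ ∈ τ ✓.
  V = {[ε=θ]}: π^{-1}(V) = {ε, θ} ∉ τ ✗.
  V = {[ζ]}: π^{-1}(V) = {ζ} ∉ τ ✗.
  V = {[ε=θ], [ζ]}: π^{-1}(V) = {ε, ζ, θ} ∉ τ ✗.
  V = {[η]}: π^{-1}(V) = {η} ∉ τ ✗.
  V = {[ε=θ], [η]}: π^{-1}(V) = {ε, η, θ} ∉ τ ✗.
  V = {[ζ], [η]}: π^{-1}(V) = {ζ, η} ∉ τ ✗.
  V = {[ε=θ], [ζ], [η]}: π^{-1}(V) = {ε, ζ, η, θ} ∈ τ ✓.
Open sets in the quotient: τ_Q = {{}, {[ε=θ], [ζ], [η]}} (2 elements).


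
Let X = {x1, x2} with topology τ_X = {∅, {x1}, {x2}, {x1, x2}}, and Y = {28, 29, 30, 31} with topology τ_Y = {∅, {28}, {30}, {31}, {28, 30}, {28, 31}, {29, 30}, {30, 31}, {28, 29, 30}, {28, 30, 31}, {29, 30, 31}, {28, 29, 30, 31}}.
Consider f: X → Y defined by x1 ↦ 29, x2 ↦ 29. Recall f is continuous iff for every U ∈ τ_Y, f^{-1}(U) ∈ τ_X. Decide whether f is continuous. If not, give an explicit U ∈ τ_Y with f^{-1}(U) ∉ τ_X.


f IS continuous.

Compute f^{-1}(U) for each U ∈ τ_Y:
  U = ∅: f^{-1}(U) = ∅ ∈ τ_X ✓.
  U = {28}: f^{-1}(U) = ∅ ∈ τ_X ✓.
  U = {30}: f^{-1}(U) = ∅ ∈ τ_X ✓.
  U = {31}: f^{-1}(U) = ∅ ∈ τ_X ✓.
  U = {28, 30}: f^{-1}(U) = ∅ ∈ τ_X ✓.
  U = {28, 31}: f^{-1}(U) = ∅ ∈ τ_X ✓.
  U = {29, 30}: f^{-1}(U) = {x1, x2} ∈ τ_X ✓.
  U = {30, 31}: f^{-1}(U) = ∅ ∈ τ_X ✓.
  U = {28, 29, 30}: f^{-1}(U) = {x1, x2} ∈ τ_X ✓.
  U = {28, 30, 31}: f^{-1}(U) = ∅ ∈ τ_X ✓.
  U = {29, 30, 31}: f^{-1}(U) = {x1, x2} ∈ τ_X ✓.
  U = {28, 29, 30, 31}: f^{-1}(U) = {x1, x2} ∈ τ_X ✓.
Every preimage lies in τ_X, so f IS continuous.


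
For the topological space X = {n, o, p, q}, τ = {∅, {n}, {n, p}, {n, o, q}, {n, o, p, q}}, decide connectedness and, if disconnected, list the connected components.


(X, τ) is connected.

Find clopen sets (U ∈ τ with X ∖ U ∈ τ):
  U = ∅, X ∖ U = {n, o, p, q} — both open, so U is clopen.
  U = {n, o, p, q}, X ∖ U = ∅ — both open, so U is clopen.
Only trivial clopens (∅ and X) exist, so (X, τ) is connected.
Compute connected components by grouping points that agree on all clopens:
  component: {n, o, p, q}


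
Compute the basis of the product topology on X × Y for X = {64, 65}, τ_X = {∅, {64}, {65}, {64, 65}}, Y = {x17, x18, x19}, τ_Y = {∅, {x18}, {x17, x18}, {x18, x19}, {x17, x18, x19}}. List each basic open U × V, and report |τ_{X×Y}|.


Basis B = {∅ × ∅, {64} × {x18}, {65} × {x18}, {64} × {x17, x18}, {64} × {x18, x19}, {64, 65} × {x18}, {65} × {x17, x18}, {65} × {x18, x19}, {64} × {x17, x18, x19}, {65} × {x17, x18, x19}, {64, 65} × {x17, x18}, {64, 65} × {x18, x19}, {64, 65} × {x17, x18, x19}}; |τ_{X×Y}| = 25.

Enumerate products U × V with U ∈ τ_X, V ∈ τ_Y (deduplicated):
  ∅ × ∅ = {} (∅)
  {64} × {x18} = {(64,x18)}
  {65} × {x18} = {(65,x18)}
  {64} × {x17, x18} = {(64,x17), (64,x18)}
  {64} × {x18, x19} = {(64,x18), (64,x19)}
  {64, 65} × {x18} = {(64,x18), (65,x18)}
  {65} × {x17, x18} = {(65,x17), (65,x18)}
  {65} × {x18, x19} = {(65,x18), (65,x19)}
  {64} × {x17, x18, x19} = {(64,x17), (64,x18), (64,x19)}
  {65} × {x17, x18, x19} = {(65,x17), (65,x18), (65,x19)}
  {64, 65} × {x17, x18} = {(64,x17), (64,x18), (65,x17), (65,x18)}
  {64, 65} × {x18, x19} = {(64,x18), (64,x19), (65,x18), (65,x19)}
  {64, 65} × {x17, x18, x19} = {(64,x17), (64,x18), (64,x19), (65,x17), (65,x18), (65,x19)}
These 13 distinct sets form the basis B.
Close under arbitrary unions to get τ_{X×Y}; counting gives |τ_{X×Y}| = 25.


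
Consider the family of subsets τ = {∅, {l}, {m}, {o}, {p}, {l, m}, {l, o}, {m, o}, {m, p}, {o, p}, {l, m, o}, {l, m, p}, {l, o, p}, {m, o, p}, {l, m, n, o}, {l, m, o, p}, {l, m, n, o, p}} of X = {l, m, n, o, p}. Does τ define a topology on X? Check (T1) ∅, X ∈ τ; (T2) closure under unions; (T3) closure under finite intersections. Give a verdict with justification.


τ is NOT a topology on X.

Axiom (T1): ∅ ∈ τ? Yes; X ∈ τ? Yes.
Axiom (T2/T3): check pairwise unions and intersections of members of τ.
Counterexample for (T2): {l} ∪ {p} = {l, p} ∉ τ. Therefore τ is NOT a topology.


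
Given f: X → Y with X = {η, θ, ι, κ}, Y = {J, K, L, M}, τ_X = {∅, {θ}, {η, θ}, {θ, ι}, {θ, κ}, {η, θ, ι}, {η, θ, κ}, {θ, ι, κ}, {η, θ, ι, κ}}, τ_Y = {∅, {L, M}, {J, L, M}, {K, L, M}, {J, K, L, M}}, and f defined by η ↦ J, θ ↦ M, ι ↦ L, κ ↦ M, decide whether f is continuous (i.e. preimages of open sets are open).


f IS continuous.

Compute f^{-1}(U) for each U ∈ τ_Y:
  U = ∅: f^{-1}(U) = ∅ ∈ τ_X ✓.
  U = {L, M}: f^{-1}(U) = {θ, ι, κ} ∈ τ_X ✓.
  U = {J, L, M}: f^{-1}(U) = {η, θ, ι, κ} ∈ τ_X ✓.
  U = {K, L, M}: f^{-1}(U) = {θ, ι, κ} ∈ τ_X ✓.
  U = {J, K, L, M}: f^{-1}(U) = {η, θ, ι, κ} ∈ τ_X ✓.
Every preimage lies in τ_X, so f IS continuous.


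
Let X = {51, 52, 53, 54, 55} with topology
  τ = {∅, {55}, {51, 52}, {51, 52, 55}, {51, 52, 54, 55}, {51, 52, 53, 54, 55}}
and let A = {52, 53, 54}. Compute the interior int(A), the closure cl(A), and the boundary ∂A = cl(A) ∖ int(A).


int(A) = ∅, cl(A) = {51, 52, 53, 54}, ∂A = {51, 52, 53, 54}.

Closed sets in (X, τ) are complements of opens:
  closed(X, τ) = {∅, {53}, {53, 54}, {53, 54, 55}, {51, 52, 53, 54}, {51, 52, 53, 54, 55}}.
int(A) = ⋃ {U ∈ τ : U ⊆ A}. Opens contained in A: ∅.
Taking the union of these: int(A) = ∅.
cl(A) = ⋂ {C closed : A ⊆ C}. Closed sets containing A: {51, 52, 53, 54}, {51, 52, 53, 54, 55}.
Intersecting these: cl(A) = {51, 52, 53, 54}.
∂A = cl(A) ∖ int(A) = {51, 52, 53, 54} ∖ ∅ = {51, 52, 53, 54}.


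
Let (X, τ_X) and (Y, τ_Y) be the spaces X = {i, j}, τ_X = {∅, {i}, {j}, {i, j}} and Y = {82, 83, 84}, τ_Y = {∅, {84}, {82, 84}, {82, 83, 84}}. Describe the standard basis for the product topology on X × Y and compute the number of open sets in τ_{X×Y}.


Basis B = {∅ × ∅, {i} × {84}, {j} × {84}, {i} × {82, 84}, {i, j} × {84}, {j} × {82, 84}, {i} × {82, 83, 84}, {j} × {82, 83, 84}, {i, j} × {82, 84}, {i, j} × {82, 83, 84}}; |τ_{X×Y}| = 16.

Enumerate products U × V with U ∈ τ_X, V ∈ τ_Y (deduplicated):
  ∅ × ∅ = {} (∅)
  {i} × {84} = {(i,84)}
  {j} × {84} = {(j,84)}
  {i} × {82, 84} = {(i,82), (i,84)}
  {i, j} × {84} = {(i,84), (j,84)}
  {j} × {82, 84} = {(j,82), (j,84)}
  {i} × {82, 83, 84} = {(i,82), (i,83), (i,84)}
  {j} × {82, 83, 84} = {(j,82), (j,83), (j,84)}
  {i, j} × {82, 84} = {(i,82), (i,84), (j,82), (j,84)}
  {i, j} × {82, 83, 84} = {(i,82), (i,83), (i,84), (j,82), (j,83), (j,84)}
These 10 distinct sets form the basis B.
Close under arbitrary unions to get τ_{X×Y}; counting gives |τ_{X×Y}| = 16.


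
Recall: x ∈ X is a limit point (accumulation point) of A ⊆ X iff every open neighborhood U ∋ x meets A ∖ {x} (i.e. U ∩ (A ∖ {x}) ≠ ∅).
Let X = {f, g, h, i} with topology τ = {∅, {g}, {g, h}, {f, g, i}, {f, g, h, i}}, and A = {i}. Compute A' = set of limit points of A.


A' = {f}

For each x ∈ X, list the open sets U ∈ τ with x ∈ U, then check whether U ∩ (A ∖ {x}) ≠ ∅ for every such U.
  x = f: opens ∋ x are {f, g, i}, {f, g, h, i}; each meets A ∖ {f}, so x IS a limit point.
  x = g: open {g} ∋ x has {g} ∩ (A ∖ {g}) = ∅, so x is NOT a limit point.
  x = h: open {g, h} ∋ x has {g, h} ∩ (A ∖ {h}) = ∅, so x is NOT a limit point.
  x = i: open {f, g, i} ∋ x has {f, g, i} ∩ (A ∖ {i}) = ∅, so x is NOT a limit point.
Collecting: A' = {f}.


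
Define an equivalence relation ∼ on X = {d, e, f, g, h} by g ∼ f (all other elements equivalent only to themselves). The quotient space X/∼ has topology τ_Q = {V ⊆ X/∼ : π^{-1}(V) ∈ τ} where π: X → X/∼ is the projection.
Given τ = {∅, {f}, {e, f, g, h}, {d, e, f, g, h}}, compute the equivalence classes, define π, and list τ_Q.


X/∼ = {[d], [e], [f=g], [h]}; |τ_Q| = 3.

Equivalence classes: [d], [e], [f=g], [h].
Quotient map π: X → X/∼ sends d ↦ [d], e ↦ [e], f ↦ [f=g], g ↦ [f=g], h ↦ [h].
For each subset V ⊆ X/∼, compute π^{-1}(V) ⊆ X and check whether π^{-1}(V) ∈ τ. V is open in τ_Q iff π^{-1}(V) ∈ τ.
  V = {}: π^{-1}(V) = ∅ ∈ τ ✓.
  V = {[d]}: π^{-1}(V) = {d} ∉ τ ✗.
  V = {[e]}: π^{-1}(V) = {e} ∉ τ ✗.
  V = {[d], [e]}: π^{-1}(V) = {d, e} ∉ τ ✗.
  V = {[f=g]}: π^{-1}(V) = {f, g} ∉ τ ✗.
  V = {[d], [f=g]}: π^{-1}(V) = {d, f, g} ∉ τ ✗.
  V = {[e], [f=g]}: π^{-1}(V) = {e, f, g} ∉ τ ✗.
  V = {[d], [e], [f=g]}: π^{-1}(V) = {d, e, f, g} ∉ τ ✗.
  V = {[h]}: π^{-1}(V) = {h} ∉ τ ✗.
  V = {[d], [h]}: π^{-1}(V) = {d, h} ∉ τ ✗.
  V = {[e], [h]}: π^{-1}(V) = {e, h} ∉ τ ✗.
  V = {[d], [e], [h]}: π^{-1}(V) = {d, e, h} ∉ τ ✗.
  V = {[f=g], [h]}: π^{-1}(V) = {f, g, h} ∉ τ ✗.
  V = {[d], [f=g], [h]}: π^{-1}(V) = {d, f, g, h} ∉ τ ✗.
  V = {[e], [f=g], [h]}: π^{-1}(V) = {e, f, g, h} ∈ τ ✓.
  V = {[d], [e], [f=g], [h]}: π^{-1}(V) = {d, e, f, g, h} ∈ τ ✓.
Open sets in the quotient: τ_Q = {{}, {[e], [f=g], [h]}, {[d], [e], [f=g], [h]}} (3 elements).


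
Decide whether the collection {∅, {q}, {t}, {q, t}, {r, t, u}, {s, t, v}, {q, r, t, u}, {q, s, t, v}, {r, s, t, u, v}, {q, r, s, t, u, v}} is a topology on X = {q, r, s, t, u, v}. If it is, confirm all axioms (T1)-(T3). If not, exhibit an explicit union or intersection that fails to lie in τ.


τ IS a topology on X.

Axiom (T1): ∅ ∈ τ? Yes; X ∈ τ? Yes.
Axiom (T2/T3): check pairwise unions and intersections of members of τ.
All pairwise intersections and unions checked — each lies in τ. Therefore τ satisfies (T1), (T2), (T3): it IS a topology on X.


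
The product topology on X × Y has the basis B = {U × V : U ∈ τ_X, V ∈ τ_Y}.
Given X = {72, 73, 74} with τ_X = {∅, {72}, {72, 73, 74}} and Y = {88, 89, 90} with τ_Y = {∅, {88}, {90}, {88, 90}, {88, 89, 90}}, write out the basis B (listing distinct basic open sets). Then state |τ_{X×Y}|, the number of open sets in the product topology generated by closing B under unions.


Basis B = {∅ × ∅, {72} × {88}, {72} × {90}, {72} × {88, 90}, {72} × {88, 89, 90}, {72, 73, 74} × {88}, {72, 73, 74} × {90}, {72, 73, 74} × {88, 90}, {72, 73, 74} × {88, 89, 90}}; |τ_{X×Y}| = 14.

Enumerate products U × V with U ∈ τ_X, V ∈ τ_Y (deduplicated):
  ∅ × ∅ = {} (∅)
  {72} × {88} = {(72,88)}
  {72} × {90} = {(72,90)}
  {72} × {88, 90} = {(72,88), (72,90)}
  {72} × {88, 89, 90} = {(72,88), (72,89), (72,90)}
  {72, 73, 74} × {88} = {(72,88), (73,88), (74,88)}
  {72, 73, 74} × {90} = {(72,90), (73,90), (74,90)}
  {72, 73, 74} × {88, 90} = {(72,88), (72,90), (73,88), (73,90), (74,88), (74,90)}
  {72, 73, 74} × {88, 89, 90} = {(72,88), (72,89), (72,90), (73,88), (73,89), (73,90), (74,88), (74,89), (74,90)}
These 9 distinct sets form the basis B.
Close under arbitrary unions to get τ_{X×Y}; counting gives |τ_{X×Y}| = 14.


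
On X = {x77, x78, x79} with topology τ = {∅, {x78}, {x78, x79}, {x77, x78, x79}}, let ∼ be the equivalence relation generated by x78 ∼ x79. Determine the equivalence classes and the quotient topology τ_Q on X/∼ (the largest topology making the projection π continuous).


X/∼ = {[x77], [x78=x79]}; |τ_Q| = 3.

Equivalence classes: [x77], [x78=x79].
Quotient map π: X → X/∼ sends x77 ↦ [x77], x78 ↦ [x78=x79], x79 ↦ [x78=x79].
For each subset V ⊆ X/∼, compute π^{-1}(V) ⊆ X and check whether π^{-1}(V) ∈ τ. V is open in τ_Q iff π^{-1}(V) ∈ τ.
  V = {}: π^{-1}(V) = ∅ ∈ τ ✓.
  V = {[x77]}: π^{-1}(V) = {x77} ∉ τ ✗.
  V = {[x78=x79]}: π^{-1}(V) = {x78, x79} ∈ τ ✓.
  V = {[x77], [x78=x79]}: π^{-1}(V) = {x77, x78, x79} ∈ τ ✓.
Open sets in the quotient: τ_Q = {{}, {[x78=x79]}, {[x77], [x78=x79]}} (3 elements).


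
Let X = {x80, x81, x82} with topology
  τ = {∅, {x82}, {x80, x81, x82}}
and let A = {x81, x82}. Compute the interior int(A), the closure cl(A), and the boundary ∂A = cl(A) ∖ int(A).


int(A) = {x82}, cl(A) = {x80, x81, x82}, ∂A = {x80, x81}.

Closed sets in (X, τ) are complements of opens:
  closed(X, τ) = {∅, {x80, x81}, {x80, x81, x82}}.
int(A) = ⋃ {U ∈ τ : U ⊆ A}. Opens contained in A: ∅, {x82}.
Taking the union of these: int(A) = {x82}.
cl(A) = ⋂ {C closed : A ⊆ C}. Closed sets containing A: {x80, x81, x82}.
Intersecting these: cl(A) = {x80, x81, x82}.
∂A = cl(A) ∖ int(A) = {x80, x81, x82} ∖ {x82} = {x80, x81}.


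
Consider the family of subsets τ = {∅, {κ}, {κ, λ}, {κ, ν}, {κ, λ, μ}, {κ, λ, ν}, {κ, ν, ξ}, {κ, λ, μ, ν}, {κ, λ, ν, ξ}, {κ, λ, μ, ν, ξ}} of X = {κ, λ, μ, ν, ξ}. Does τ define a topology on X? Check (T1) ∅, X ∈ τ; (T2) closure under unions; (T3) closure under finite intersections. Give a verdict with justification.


τ IS a topology on X.

Axiom (T1): ∅ ∈ τ? Yes; X ∈ τ? Yes.
Axiom (T2/T3): check pairwise unions and intersections of members of τ.
All pairwise intersections and unions checked — each lies in τ. Therefore τ satisfies (T1), (T2), (T3): it IS a topology on X.


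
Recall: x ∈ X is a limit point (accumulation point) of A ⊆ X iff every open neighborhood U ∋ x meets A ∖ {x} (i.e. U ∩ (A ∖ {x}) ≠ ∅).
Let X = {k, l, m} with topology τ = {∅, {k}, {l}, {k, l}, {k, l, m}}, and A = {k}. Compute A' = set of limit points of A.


A' = {m}

For each x ∈ X, list the open sets U ∈ τ with x ∈ U, then check whether U ∩ (A ∖ {x}) ≠ ∅ for every such U.
  x = k: open {k} ∋ x has {k} ∩ (A ∖ {k}) = ∅, so x is NOT a limit point.
  x = l: open {l} ∋ x has {l} ∩ (A ∖ {l}) = ∅, so x is NOT a limit point.
  x = m: opens ∋ x are {k, l, m}; each meets A ∖ {m}, so x IS a limit point.
Collecting: A' = {m}.


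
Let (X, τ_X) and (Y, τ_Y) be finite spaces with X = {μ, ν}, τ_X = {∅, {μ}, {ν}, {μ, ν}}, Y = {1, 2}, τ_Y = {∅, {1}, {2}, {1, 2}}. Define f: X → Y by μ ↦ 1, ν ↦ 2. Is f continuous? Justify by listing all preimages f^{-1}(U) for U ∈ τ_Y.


f IS continuous.

Compute f^{-1}(U) for each U ∈ τ_Y:
  U = ∅: f^{-1}(U) = ∅ ∈ τ_X ✓.
  U = {1}: f^{-1}(U) = {μ} ∈ τ_X ✓.
  U = {2}: f^{-1}(U) = {ν} ∈ τ_X ✓.
  U = {1, 2}: f^{-1}(U) = {μ, ν} ∈ τ_X ✓.
Every preimage lies in τ_X, so f IS continuous.


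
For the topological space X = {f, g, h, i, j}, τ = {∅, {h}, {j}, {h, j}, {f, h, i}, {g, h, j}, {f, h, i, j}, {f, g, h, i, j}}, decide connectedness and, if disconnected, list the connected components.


(X, τ) is connected.

Find clopen sets (U ∈ τ with X ∖ U ∈ τ):
  U = ∅, X ∖ U = {f, g, h, i, j} — both open, so U is clopen.
  U = {f, g, h, i, j}, X ∖ U = ∅ — both open, so U is clopen.
Only trivial clopens (∅ and X) exist, so (X, τ) is connected.
Compute connected components by grouping points that agree on all clopens:
  component: {f, g, h, i, j}


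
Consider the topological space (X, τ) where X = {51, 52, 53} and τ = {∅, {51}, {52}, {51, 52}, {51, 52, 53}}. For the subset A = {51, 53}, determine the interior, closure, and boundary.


int(A) = {51}, cl(A) = {51, 53}, ∂A = {53}.

Closed sets in (X, τ) are complements of opens:
  closed(X, τ) = {∅, {53}, {51, 53}, {52, 53}, {51, 52, 53}}.
int(A) = ⋃ {U ∈ τ : U ⊆ A}. Opens contained in A: ∅, {51}.
Taking the union of these: int(A) = {51}.
cl(A) = ⋂ {C closed : A ⊆ C}. Closed sets containing A: {51, 53}, {51, 52, 53}.
Intersecting these: cl(A) = {51, 53}.
∂A = cl(A) ∖ int(A) = {51, 53} ∖ {51} = {53}.


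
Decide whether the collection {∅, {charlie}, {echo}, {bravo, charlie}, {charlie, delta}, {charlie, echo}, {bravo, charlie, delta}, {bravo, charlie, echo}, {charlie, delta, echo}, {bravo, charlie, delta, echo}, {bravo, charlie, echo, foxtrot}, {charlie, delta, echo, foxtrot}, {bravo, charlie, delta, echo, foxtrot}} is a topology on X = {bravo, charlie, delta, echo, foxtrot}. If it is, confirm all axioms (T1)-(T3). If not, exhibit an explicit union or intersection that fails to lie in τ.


τ is NOT a topology on X.

Axiom (T1): ∅ ∈ τ? Yes; X ∈ τ? Yes.
Axiom (T2/T3): check pairwise unions and intersections of members of τ.
Counterexample for (T3): {bravo, charlie, echo, foxtrot} ∩ {charlie, delta, echo, foxtrot} = {charlie, echo, foxtrot} ∉ τ. Therefore τ is NOT a topology.


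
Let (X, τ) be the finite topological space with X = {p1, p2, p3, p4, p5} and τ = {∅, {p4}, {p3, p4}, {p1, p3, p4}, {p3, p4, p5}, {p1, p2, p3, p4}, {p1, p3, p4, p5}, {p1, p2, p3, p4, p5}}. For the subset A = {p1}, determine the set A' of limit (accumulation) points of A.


A' = {p2}

For each x ∈ X, list the open sets U ∈ τ with x ∈ U, then check whether U ∩ (A ∖ {x}) ≠ ∅ for every such U.
  x = p1: open {p1, p3, p4} ∋ x has {p1, p3, p4} ∩ (A ∖ {p1}) = ∅, so x is NOT a limit point.
  x = p2: opens ∋ x are {p1, p2, p3, p4}, {p1, p2, p3, p4, p5}; each meets A ∖ {p2}, so x IS a limit point.
  x = p3: open {p3, p4} ∋ x has {p3, p4} ∩ (A ∖ {p3}) = ∅, so x is NOT a limit point.
  x = p4: open {p4} ∋ x has {p4} ∩ (A ∖ {p4}) = ∅, so x is NOT a limit point.
  x = p5: open {p3, p4, p5} ∋ x has {p3, p4, p5} ∩ (A ∖ {p5}) = ∅, so x is NOT a limit point.
Collecting: A' = {p2}.


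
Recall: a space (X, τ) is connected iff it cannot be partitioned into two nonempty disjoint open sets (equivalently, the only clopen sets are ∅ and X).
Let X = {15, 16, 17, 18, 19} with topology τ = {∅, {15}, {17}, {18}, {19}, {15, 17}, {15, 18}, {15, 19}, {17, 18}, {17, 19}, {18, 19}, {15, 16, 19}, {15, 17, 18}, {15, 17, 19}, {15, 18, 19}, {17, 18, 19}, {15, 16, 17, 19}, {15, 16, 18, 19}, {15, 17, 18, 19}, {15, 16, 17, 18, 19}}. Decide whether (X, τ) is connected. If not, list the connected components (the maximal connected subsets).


(X, τ) is disconnected; components = [{17}, {18}, {15, 16, 19}].

Find clopen sets (U ∈ τ with X ∖ U ∈ τ):
  U = ∅, X ∖ U = {15, 16, 17, 18, 19} — both open, so U is clopen.
  U = {17}, X ∖ U = {15, 16, 18, 19} — both open, so U is clopen.
  U = {18}, X ∖ U = {15, 16, 17, 19} — both open, so U is clopen.
  U = {17, 18}, X ∖ U = {15, 16, 19} — both open, so U is clopen.
  U = {15, 16, 19}, X ∖ U = {17, 18} — both open, so U is clopen.
  U = {15, 16, 17, 19}, X ∖ U = {18} — both open, so U is clopen.
  U = {15, 16, 18, 19}, X ∖ U = {17} — both open, so U is clopen.
  U = {15, 16, 17, 18, 19}, X ∖ U = ∅ — both open, so U is clopen.
Nontrivial clopen(s) exist: e.g. {18}. So (X, τ) is disconnected.
Compute connected components by grouping points that agree on all clopens:
  component: {17}
  component: {18}
  component: {15, 16, 19}


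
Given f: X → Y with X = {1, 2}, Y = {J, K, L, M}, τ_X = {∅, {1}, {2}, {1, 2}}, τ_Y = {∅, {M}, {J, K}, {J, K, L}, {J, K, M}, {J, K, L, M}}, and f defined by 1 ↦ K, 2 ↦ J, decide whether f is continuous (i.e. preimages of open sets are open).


f IS continuous.

Compute f^{-1}(U) for each U ∈ τ_Y:
  U = ∅: f^{-1}(U) = ∅ ∈ τ_X ✓.
  U = {M}: f^{-1}(U) = ∅ ∈ τ_X ✓.
  U = {J, K}: f^{-1}(U) = {1, 2} ∈ τ_X ✓.
  U = {J, K, L}: f^{-1}(U) = {1, 2} ∈ τ_X ✓.
  U = {J, K, M}: f^{-1}(U) = {1, 2} ∈ τ_X ✓.
  U = {J, K, L, M}: f^{-1}(U) = {1, 2} ∈ τ_X ✓.
Every preimage lies in τ_X, so f IS continuous.


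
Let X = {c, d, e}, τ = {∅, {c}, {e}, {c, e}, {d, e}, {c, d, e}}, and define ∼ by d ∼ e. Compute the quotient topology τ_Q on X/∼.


X/∼ = {[c], [d=e]}; |τ_Q| = 4.

Equivalence classes: [c], [d=e].
Quotient map π: X → X/∼ sends c ↦ [c], d ↦ [d=e], e ↦ [d=e].
For each subset V ⊆ X/∼, compute π^{-1}(V) ⊆ X and check whether π^{-1}(V) ∈ τ. V is open in τ_Q iff π^{-1}(V) ∈ τ.
  V = {}: π^{-1}(V) = ∅ ∈ τ ✓.
  V = {[c]}: π^{-1}(V) = {c} ∈ τ ✓.
  V = {[d=e]}: π^{-1}(V) = {d, e} ∈ τ ✓.
  V = {[c], [d=e]}: π^{-1}(V) = {c, d, e} ∈ τ ✓.
Open sets in the quotient: τ_Q = {{}, {[c]}, {[d=e]}, {[c], [d=e]}} (4 elements).


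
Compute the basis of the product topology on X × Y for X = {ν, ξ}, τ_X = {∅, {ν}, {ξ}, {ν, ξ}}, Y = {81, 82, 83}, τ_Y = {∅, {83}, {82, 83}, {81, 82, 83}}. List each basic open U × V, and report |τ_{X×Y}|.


Basis B = {∅ × ∅, {ν} × {83}, {ξ} × {83}, {ν} × {82, 83}, {ν, ξ} × {83}, {ξ} × {82, 83}, {ν} × {81, 82, 83}, {ξ} × {81, 82, 83}, {ν, ξ} × {82, 83}, {ν, ξ} × {81, 82, 83}}; |τ_{X×Y}| = 16.

Enumerate products U × V with U ∈ τ_X, V ∈ τ_Y (deduplicated):
  ∅ × ∅ = {} (∅)
  {ν} × {83} = {(ν,83)}
  {ξ} × {83} = {(ξ,83)}
  {ν} × {82, 83} = {(ν,82), (ν,83)}
  {ν, ξ} × {83} = {(ν,83), (ξ,83)}
  {ξ} × {82, 83} = {(ξ,82), (ξ,83)}
  {ν} × {81, 82, 83} = {(ν,81), (ν,82), (ν,83)}
  {ξ} × {81, 82, 83} = {(ξ,81), (ξ,82), (ξ,83)}
  {ν, ξ} × {82, 83} = {(ν,82), (ν,83), (ξ,82), (ξ,83)}
  {ν, ξ} × {81, 82, 83} = {(ν,81), (ν,82), (ν,83), (ξ,81), (ξ,82), (ξ,83)}
These 10 distinct sets form the basis B.
Close under arbitrary unions to get τ_{X×Y}; counting gives |τ_{X×Y}| = 16.


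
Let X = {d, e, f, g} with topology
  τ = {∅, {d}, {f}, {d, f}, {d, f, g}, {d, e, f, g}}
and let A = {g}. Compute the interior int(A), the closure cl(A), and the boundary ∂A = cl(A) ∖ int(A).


int(A) = ∅, cl(A) = {e, g}, ∂A = {e, g}.

Closed sets in (X, τ) are complements of opens:
  closed(X, τ) = {∅, {e}, {e, g}, {d, e, g}, {e, f, g}, {d, e, f, g}}.
int(A) = ⋃ {U ∈ τ : U ⊆ A}. Opens contained in A: ∅.
Taking the union of these: int(A) = ∅.
cl(A) = ⋂ {C closed : A ⊆ C}. Closed sets containing A: {e, g}, {d, e, g}, {e, f, g}, {d, e, f, g}.
Intersecting these: cl(A) = {e, g}.
∂A = cl(A) ∖ int(A) = {e, g} ∖ ∅ = {e, g}.


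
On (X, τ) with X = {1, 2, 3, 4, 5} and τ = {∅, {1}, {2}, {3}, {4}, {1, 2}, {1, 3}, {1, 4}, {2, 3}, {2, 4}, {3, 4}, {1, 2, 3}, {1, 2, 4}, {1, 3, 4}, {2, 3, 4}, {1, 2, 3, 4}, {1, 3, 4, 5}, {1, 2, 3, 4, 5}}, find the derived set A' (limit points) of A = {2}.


A' = ∅

For each x ∈ X, list the open sets U ∈ τ with x ∈ U, then check whether U ∩ (A ∖ {x}) ≠ ∅ for every such U.
  x = 1: open {1} ∋ x has {1} ∩ (A ∖ {1}) = ∅, so x is NOT a limit point.
  x = 2: open {2} ∋ x has {2} ∩ (A ∖ {2}) = ∅, so x is NOT a limit point.
  x = 3: open {3} ∋ x has {3} ∩ (A ∖ {3}) = ∅, so x is NOT a limit point.
  x = 4: open {4} ∋ x has {4} ∩ (A ∖ {4}) = ∅, so x is NOT a limit point.
  x = 5: open {1, 3, 4, 5} ∋ x has {1, 3, 4, 5} ∩ (A ∖ {5}) = ∅, so x is NOT a limit point.
Collecting: A' = ∅.
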